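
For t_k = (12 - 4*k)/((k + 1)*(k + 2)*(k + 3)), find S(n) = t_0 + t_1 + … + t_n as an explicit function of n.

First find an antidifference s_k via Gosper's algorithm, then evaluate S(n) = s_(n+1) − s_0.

Ratio r(k) = (k - 2)*(k + 1)/((k - 3)*(k + 4)).
Take A(k)=k + 1, B(k)=k + 4, C(k)=k - 3.
Solve (k + 1)·f(k+1) − (k + 3)·f(k) = k - 3.
Degrees (1,1,1) ⇒ d ≤ 2.
Solving with deg f ≤ 2: f(k) = -k*(k + 5)/2.
R(k) = B(k−1)·f(k)/C(k) = -k*(k + 3)*(k + 5)/(2*(k - 3)); s_k = R·t_k = 2*k*(k + 5)/((k + 1)*(k + 2)).
s_(k+1) − s_k = 4*(3 - k)/(k**3 + 6*k**2 + 11*k + 6) = t_k.
Σ_(k=0)^n t_k = s_(n+1) − s_(0) = (2*(n**2 + 7*n + 6)/(n**2 + 5*n + 6)) − (0), i.e. 2*(n**2 + 7*n + 6)/(n**2 + 5*n + 6).

S(n) = 2*(n**2 + 7*n + 6)/(n**2 + 5*n + 6)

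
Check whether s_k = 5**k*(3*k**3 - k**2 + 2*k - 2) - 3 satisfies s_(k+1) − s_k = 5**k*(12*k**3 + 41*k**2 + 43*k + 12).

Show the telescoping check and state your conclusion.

Valid — Δs_k = t_k.

s_(k+1) = 5**(k + 1)*(2*k + 3*(k + 1)**3 - (k + 1)**2) - 3
s_(k+1) − s_k = 5**k*(12*k**3 + 41*k**2 + 43*k + 12)
(s_(k+1) − s_k) − t_k = 0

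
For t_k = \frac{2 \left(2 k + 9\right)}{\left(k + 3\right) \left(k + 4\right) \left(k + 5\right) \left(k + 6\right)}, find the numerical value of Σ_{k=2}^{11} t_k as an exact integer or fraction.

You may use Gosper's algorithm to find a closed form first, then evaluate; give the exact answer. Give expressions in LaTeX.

Ratio r(k) = (k + 3)*(2*k + 11)/((k + 7)*(2*k + 9)).
Take A(k)=k + 3, B(k)=k + 7, C(k)=k + 9/2.
Need (k + 3)·f(k+1) − (k + 6)·f(k) = k + 9/2.
Degrees (1,1,1) ⇒ d ≤ 3.
Solve for f: f(k) = k*(k + 4)*(k + 8)/30 (degree 3 ≤ 3).
Get s_k = R·t_k = 2*k*(k + 8)/(15*(k**2 + 8*k + 15)) with R(k) = B(k−1)f(k)/C(k) = k*(k + 4)*(k + 6)*(k + 8)/(15*(2*k + 9)).
Δs = 2*(2*k + 9)/(k**4 + 18*k**3 + 119*k**2 + 342*k + 360), as required.
Sum = s_(12) − s_(2); s_(12) = 32/255, s_(2) = 8/105 ⇒ 88/1785.

Σ = 88/1785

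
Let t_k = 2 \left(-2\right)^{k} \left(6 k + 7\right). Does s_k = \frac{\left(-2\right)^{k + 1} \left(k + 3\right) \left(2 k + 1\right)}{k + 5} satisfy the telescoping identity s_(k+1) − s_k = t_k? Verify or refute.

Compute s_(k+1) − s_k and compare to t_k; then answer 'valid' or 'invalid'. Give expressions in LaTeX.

Invalid: residual \frac{\left(-2\right)^{k + 2} \left(- 6 k^{2} - 39 k - 36\right)}{k^{2} + 11 k + 30} ≠ 0.

s_(k+1) = (-2)**(k + 2)*(k + 4)*(2*k + 3)/(k + 6)
s_(k+1) − s_k = 2*(-2)**k*(6*k**3 + 61*k**2 + 179*k + 138)/(k**2 + 11*k + 30)
(s_(k+1) − s_k) − t_k = (-2)**(k + 2)*(-6*k**2 - 39*k - 36)/(k**2 + 11*k + 30)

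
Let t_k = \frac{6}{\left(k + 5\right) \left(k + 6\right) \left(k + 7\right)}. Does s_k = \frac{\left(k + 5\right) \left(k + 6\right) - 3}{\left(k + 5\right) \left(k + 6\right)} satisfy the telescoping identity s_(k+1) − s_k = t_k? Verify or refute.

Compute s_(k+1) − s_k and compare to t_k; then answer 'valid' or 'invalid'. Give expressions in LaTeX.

Valid — Δs_k = t_k.

s_(k+1) = ((k + 6)*(k + 7) - 3)/((k + 6)*(k + 7))
s_(k+1) − s_k = 6/(k**3 + 18*k**2 + 107*k + 210)
(s_(k+1) − s_k) − t_k = 0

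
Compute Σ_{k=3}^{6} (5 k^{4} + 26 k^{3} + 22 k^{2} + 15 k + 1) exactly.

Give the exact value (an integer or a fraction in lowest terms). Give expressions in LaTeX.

Σ = 24688

Compute t_(k+1)/t_k: get (5*k**4 + 46*k**3 + 130*k**2 + 157*k + 69)/(5*k**4 + 26*k**3 + 22*k**2 + 15*k + 1).
A = 1, B = 1, C = k**4 + 26*k**3/5 + 22*k**2/5 + 3*k + 1/5.
Key eq: (1)·f(k+1) = (1)·f(k) + (k**4 + 26*k**3/5 + 22*k**2/5 + 3*k + 1/5).
Bound: deg f ≤ 5.
Match coefficients ⇒ f(k) = k*(k**4 + 4*k**3 - 4*k**2 + 3*k - 3)/5.
Certificate R = B(k−1)f/C = k*(k**4 + 4*k**3 - 4*k**2 + 3*k - 3)/(5*k**4 + 26*k**3 + 22*k**2 + 15*k + 1) gives s_k = k*(k**4 + 4*k**3 - 4*k**2 + 3*k - 3).
Δs = 5*k**4 + 26*k**3 + 22*k**2 + 15*k + 1, as required.
Σ_(k=3)^(6) t_k = s_(7) − s_(3) = 25165 − (477) = 24688.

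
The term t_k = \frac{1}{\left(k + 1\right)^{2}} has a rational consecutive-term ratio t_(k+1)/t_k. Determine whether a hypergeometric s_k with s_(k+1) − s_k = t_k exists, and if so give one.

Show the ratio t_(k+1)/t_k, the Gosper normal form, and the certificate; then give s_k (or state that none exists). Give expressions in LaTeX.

none — t_k is not Gosper-summable

Compute t_(k+1)/t_k: get (k + 1)**2/(k + 2)**2.
Gosper form: A/B · C(k+1)/C(k) with A=k**2 + 2*k + 1, B=k**2 + 4*k + 4, C=1.
Set up (k**2 + 2*k + 1)·f(k+1) − (k**2 + 2*k + 1)·f(k) − (1) = 0.
From deg A=2, deg B=2, deg C=0: d=0.
Write f(k) = c0. Then LHS − RHS = -1, requiring -1 = 0: contradictory. No certificate.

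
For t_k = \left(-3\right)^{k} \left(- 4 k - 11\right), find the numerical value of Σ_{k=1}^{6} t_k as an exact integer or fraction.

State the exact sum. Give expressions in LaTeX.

Σ = -19674

t_(k+1)/t_k = 3*(-4*k - 15)/(4*k + 11).
Normal form (A,B,C) = (-3, 1, k + 11/4).
Set up (-3)·f(k+1) − (1)·f(k) − (k + 11/4) = 0.
Bound: deg f ≤ 1.
Solving with deg f ≤ 1: f(k) = -(k + 2)/4.
R(k) = B(k−1)·f(k)/C(k) = -(k + 2)/(4*k + 11); s_k = R·t_k = (-3)**k*(k + 2).
Verify: (-3)**k*(-4*k - 11) matches t_k.
Σ_(k=1)^(6) t_k = s_(7) − s_(1) = -19683 − (-9) = -19674.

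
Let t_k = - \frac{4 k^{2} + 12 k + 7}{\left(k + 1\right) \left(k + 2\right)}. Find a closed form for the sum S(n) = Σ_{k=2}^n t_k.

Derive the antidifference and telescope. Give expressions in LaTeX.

S(n) = \frac{- 12 n^{2} - 11 n + 23}{3 \left(n + 2\right)}

t_(k+1)/t_k = (k + 1)*(12*k + 4*(k + 1)**2 + 19)/((k + 3)*(4*k**2 + 12*k + 7)).
Normal form (A,B,C) = (k + 1, k + 3, k**2 + 3*k + 7/4).
Solve (k + 1)·f(k+1) − (k + 2)·f(k) = k**2 + 3*k + 7/4.
Bound: deg f ≤ 2.
A polynomial solution: f(k) = k*(4*k + 3)/4.
Get s_k = R·t_k = k*(-4*k - 3)/(k + 1) with R(k) = B(k−1)f(k)/C(k) = k*(k + 2)*(4*k + 3)/(4*k**2 + 12*k + 7).
Check: Δs_k = (-4*k**2 - 12*k - 7)/(k**2 + 3*k + 2). ✓
Σ_(k=2)^n t_k = s_(n+1) − s_(2) = ((-4*n**2 - 11*n - 7)/(n + 2)) − (-22/3), i.e. (-12*n**2 - 11*n + 23)/(3*(n + 2)).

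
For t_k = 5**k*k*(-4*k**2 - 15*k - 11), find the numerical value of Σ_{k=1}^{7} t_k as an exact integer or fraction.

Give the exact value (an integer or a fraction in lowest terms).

Σ = -196875000

t_(k+1)/t_k = 5*(4*k**2 + 23*k + 30)/(k*(4*k + 11)).
Take A(k)=5, B(k)=1, C(k)=k**3 + 15*k**2/4 + 11*k/4.
Set up (5)·f(k+1) − (1)·f(k) − (k**3 + 15*k**2/4 + 11*k/4) = 0.
d = 3 from the (0,0,3) case.
Coefficient equations give f(k) = k*(k - 1)*(k + 1)/4.
Get s_k = R·t_k = 5**k*k*(1 - k**2) with R(k) = B(k−1)f(k)/C(k) = (k - 1)/(4*k + 11).
Check: Δs_k = 5**k*k*(-4*k**2 - 15*k - 11). ✓
Evaluate s at k=8 and k=1: -196875000 and 0; difference -196875000.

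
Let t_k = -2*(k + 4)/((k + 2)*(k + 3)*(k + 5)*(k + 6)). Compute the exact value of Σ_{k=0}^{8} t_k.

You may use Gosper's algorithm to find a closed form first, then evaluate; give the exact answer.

Σ = -36/385

Step 1: r(k) = (k + 2)*(k + 5)**2/((k + 4)**2*(k + 7)).
So A=k + 2 and B=k + 7, with C=k**2 + 8*k + 16.
Need (k + 2)·f(k+1) − (k + 6)·f(k) = k**2 + 8*k + 16.
From deg A=1, deg B=1, deg C=2: d=4.
Match coefficients ⇒ f(k) = k*(k + 3)*(k + 4)*(k + 7)/20.
R(k) = B(k−1)·f(k)/C(k) = k*(k + 3)*(k + 6)*(k + 7)/(20*(k + 4)); s_k = R·t_k = k*(-k - 7)/(10*(k**2 + 7*k + 10)).
Verify: 2*(-k - 4)/(k**4 + 16*k**3 + 91*k**2 + 216*k + 180) matches t_k.
Telescoping: Σ = s_(9) − s_(0) = -36/385 − (0) = -36/385.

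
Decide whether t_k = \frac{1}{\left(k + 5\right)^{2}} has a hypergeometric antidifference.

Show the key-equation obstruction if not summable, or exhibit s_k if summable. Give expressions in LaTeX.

The ratio is (k + 5)**2/(k + 6)**2.
So A=k**2 + 10*k + 25 and B=k**2 + 12*k + 36, with C=1.
Set up (k**2 + 10*k + 25)·f(k+1) − (k**2 + 10*k + 25)·f(k) − (1) = 0.
Degrees (2,2,0) ⇒ d ≤ 0.
Write f(k) = c0. Then LHS − RHS = -1, requiring -1 = 0: contradictory. No certificate.

No — key equation has no polynomial f.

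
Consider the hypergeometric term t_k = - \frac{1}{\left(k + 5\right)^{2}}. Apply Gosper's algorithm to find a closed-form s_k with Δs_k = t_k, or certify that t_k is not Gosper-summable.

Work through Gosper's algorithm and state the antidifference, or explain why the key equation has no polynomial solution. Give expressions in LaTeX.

Compute t_(k+1)/t_k: get (k + 5)**2/(k + 6)**2.
Gosper form: A/B · C(k+1)/C(k) with A=k**2 + 10*k + 25, B=k**2 + 12*k + 36, C=1.
f must satisfy (k**2 + 10*k + 25)·f(k+1) − (k**2 + 10*k + 25)·f(k) = 1.
From deg A=2, deg B=2, deg C=0: d=0.
Put f(k) = c0: A·f(k+1) − B(k−1)·f(k) − C = -1; need -1 = 0 — inconsistent ⇒ no f, not summable.

no hypergeometric antidifference exists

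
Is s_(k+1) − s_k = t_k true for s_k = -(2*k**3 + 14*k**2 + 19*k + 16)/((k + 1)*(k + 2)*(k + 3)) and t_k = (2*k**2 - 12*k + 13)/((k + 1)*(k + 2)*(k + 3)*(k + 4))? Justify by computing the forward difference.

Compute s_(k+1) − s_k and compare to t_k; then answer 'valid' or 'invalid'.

s_(k+1) = (-19*k - 2*(k + 1)**3 - 14*(k + 1)**2 - 35)/((k + 2)*(k + 3)*(k + 4))
s_(k+1) − s_k = (2*k**2 - 12*k + 13)/(k**4 + 10*k**3 + 35*k**2 + 50*k + 24)
(s_(k+1) − s_k) − t_k = 0

valid (s_(k+1) − s_k reduces to t_k)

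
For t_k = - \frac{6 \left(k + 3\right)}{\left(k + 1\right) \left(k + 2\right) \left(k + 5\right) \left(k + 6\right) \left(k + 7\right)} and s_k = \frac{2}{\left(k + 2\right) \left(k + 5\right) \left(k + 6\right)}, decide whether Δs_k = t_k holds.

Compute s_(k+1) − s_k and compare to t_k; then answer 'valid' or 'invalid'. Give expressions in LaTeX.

Invalid: residual \frac{8 \left(k + 4\right)}{k^{6} + 24 k^{5} + 226 k^{4} + 1056 k^{3} + 2545 k^{2} + 2952 k + 1260} ≠ 0.

s_(k+1) = 2/((k + 3)*(k + 6)*(k + 7))
s_(k+1) − s_k = 2*(-3*k - 11)/(k**5 + 23*k**4 + 203*k**3 + 853*k**2 + 1692*k + 1260)
(s_(k+1) − s_k) − t_k = 8*(k + 4)/(k**6 + 24*k**5 + 226*k**4 + 1056*k**3 + 2545*k**2 + 2952*k + 1260)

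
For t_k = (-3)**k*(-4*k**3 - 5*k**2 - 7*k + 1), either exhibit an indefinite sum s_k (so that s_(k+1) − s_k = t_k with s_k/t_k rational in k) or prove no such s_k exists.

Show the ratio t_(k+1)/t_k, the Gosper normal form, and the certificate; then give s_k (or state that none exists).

r(k) = 3*(-4*k**3 - 17*k**2 - 29*k - 15)/(4*k**3 + 5*k**2 + 7*k - 1) after simplifying.
Factor: A=-3; B=1; C=k**3 + 5*k**2/4 + 7*k/4 - 1/4.
Set up (-3)·f(k+1) − (1)·f(k) − (k**3 + 5*k**2/4 + 7*k/4 - 1/4) = 0.
deg f ≤ 3 (via 0,0,3).
Coefficient equations give f(k) = -(k - 1)*(k**2 + 1)/4.
So s_k = (B(k−1)f/C)·t_k = (-(k - 1)*(k**2 + 1)/(4*k**3 + 5*k**2 + 7*k - 1))·t_k = (-3)**k*(k**3 - k**2 + k - 1).
Verify: (-3)**k*(-4*k**3 - 5*k**2 - 7*k + 1) matches t_k.

s_k = (-3)**k*(k**3 - k**2 + k - 1)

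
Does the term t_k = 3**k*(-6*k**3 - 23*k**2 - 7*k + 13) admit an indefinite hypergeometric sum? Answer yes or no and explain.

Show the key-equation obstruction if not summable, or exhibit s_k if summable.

Ratio r(k) = 3*(6*k**3 + 41*k**2 + 71*k + 23)/(6*k**3 + 23*k**2 + 7*k - 13).
Normal form (A,B,C) = (3, 1, k**3 + 23*k**2/6 + 7*k/6 - 13/6).
Solve (3)·f(k+1) − (1)·f(k) = k**3 + 23*k**2/6 + 7*k/6 - 13/6.
Degrees (0,0,3) ⇒ d ≤ 3.
Solving with deg f ≤ 3: f(k) = (3*k**3 - 2*k**2 - 4*k - 2)/6.
Certificate R = B(k−1)f/C = (3*k**3 - 2*k**2 - 4*k - 2)/(6*k**3 + 23*k**2 + 7*k - 13) gives s_k = 3**k*(-3*k**3 + 2*k**2 + 4*k + 2).
Check: Δs_k = 3**k*(-6*k**3 - 23*k**2 - 7*k + 13). ✓

Yes. s_k = 3**k*(-3*k**3 + 2*k**2 + 4*k + 2).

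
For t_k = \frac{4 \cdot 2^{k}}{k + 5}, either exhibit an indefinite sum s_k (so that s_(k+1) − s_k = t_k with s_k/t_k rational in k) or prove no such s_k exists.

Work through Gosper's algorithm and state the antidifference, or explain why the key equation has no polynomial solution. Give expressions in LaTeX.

Compute t_(k+1)/t_k: get 2*(k + 5)/(k + 6).
Gosper form: A/B · C(k+1)/C(k) with A=2*k + 10, B=k + 6, C=1.
Need (2*k + 10)·f(k+1) − (k + 5)·f(k) = 1.
deg f ≤ -1 (via 1,1,0).
Negative degree bound (-1): no f exists, t_k not Gosper-summable.

none (Gosper's algorithm certifies no s_k)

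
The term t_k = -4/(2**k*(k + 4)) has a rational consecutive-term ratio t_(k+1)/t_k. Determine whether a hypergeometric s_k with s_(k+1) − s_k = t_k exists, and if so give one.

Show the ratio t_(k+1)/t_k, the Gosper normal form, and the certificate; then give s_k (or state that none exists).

none (Gosper's algorithm certifies no s_k)

Compute t_(k+1)/t_k: get (k + 4)/(2*(k + 5)).
Take A(k)=k/2 + 2, B(k)=k + 5, C(k)=1.
Solve (k/2 + 2)·f(k+1) − (k + 4)·f(k) = 1.
Bound: deg f ≤ -1.
deg f ≤ -1 is impossible — no certificate.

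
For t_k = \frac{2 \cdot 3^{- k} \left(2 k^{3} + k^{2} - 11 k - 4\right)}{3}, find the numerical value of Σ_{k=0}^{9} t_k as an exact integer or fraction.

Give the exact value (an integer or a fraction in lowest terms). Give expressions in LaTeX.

Ratio r(k) = (2*k**3 + 7*k**2 - 3*k - 12)/(3*(2*k**3 + k**2 - 11*k - 4)).
Factor: A=1/3; B=1; C=k**3 + k**2/2 - 11*k/2 - 2.
Need (1/3)·f(k+1) − (1)·f(k) = k**3 + k**2/2 - 11*k/2 - 2.
d = 3 from the (0,0,3) case.
Match coefficients ⇒ f(k) = -3*(2*k**3 + 4*k**2 - 4*k - 3)/4.
R(k) = B(k−1)·f(k)/C(k) = -3*(2*k**3 + 4*k**2 - 4*k - 3)/(2*(2*k**3 + k**2 - 11*k - 4)); s_k = R·t_k = (-2*k**3 - 4*k**2 + 4*k + 3)/3**k.
s_(k+1) − s_k = 2*(2*k**3 + k**2 - 11*k - 4)/(3*3**k) = t_k.
Evaluate s at k=10 and k=0: -2357/59049 and 3; difference -179504/59049.

Σ = -179504/59049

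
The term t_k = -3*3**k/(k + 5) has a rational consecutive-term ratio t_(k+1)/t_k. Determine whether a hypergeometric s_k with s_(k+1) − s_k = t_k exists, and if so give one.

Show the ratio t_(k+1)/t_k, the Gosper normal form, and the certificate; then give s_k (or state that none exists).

Ratio r(k) = 3*(k + 5)/(k + 6).
So A=3*k + 15 and B=k + 6, with C=1.
Set up (3*k + 15)·f(k+1) − (k + 5)·f(k) − (1) = 0.
d = -1 from the (1,1,0) case.
Negative degree bound (-1): no f exists, t_k not Gosper-summable.

not Gosper-summable; s_k does not exist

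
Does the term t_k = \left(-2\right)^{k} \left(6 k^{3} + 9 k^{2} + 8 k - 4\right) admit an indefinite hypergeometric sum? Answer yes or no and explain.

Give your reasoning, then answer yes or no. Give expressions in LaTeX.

Yes. s_k = \left(-2\right)^{k} \left(- 2 k^{3} + k^{2} + 2\right).

Compute t_(k+1)/t_k: get 2*(-6*k**3 - 27*k**2 - 44*k - 19)/(6*k**3 + 9*k**2 + 8*k - 4).
Take A(k)=-2, B(k)=1, C(k)=k**3 + 3*k**2/2 + 4*k/3 - 2/3.
Set up (-2)·f(k+1) − (1)·f(k) − (k**3 + 3*k**2/2 + 4*k/3 - 2/3) = 0.
Bound: deg f ≤ 3.
Solving with deg f ≤ 3: f(k) = -(2*k**3 - k**2 - 2)/6.
So s_k = (B(k−1)f/C)·t_k = (-(2*k**3 - k**2 - 2)/(6*k**3 + 9*k**2 + 8*k - 4))·t_k = (-2)**k*(-2*k**3 + k**2 + 2).
Δs = (-2)**k*(6*k**3 + 9*k**2 + 8*k - 4), as required.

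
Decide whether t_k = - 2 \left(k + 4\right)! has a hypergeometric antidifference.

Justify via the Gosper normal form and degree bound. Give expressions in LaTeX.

No. Not Gosper-summable.

t_(k+1)/t_k = k + 5.
Take A(k)=k + 5, B(k)=1, C(k)=1.
Need (k + 5)·f(k+1) − (1)·f(k) = 1.
From deg A=1, deg B=0, deg C=0: d=-1.
Bound -1 < 0, so the key equation has no polynomial solution.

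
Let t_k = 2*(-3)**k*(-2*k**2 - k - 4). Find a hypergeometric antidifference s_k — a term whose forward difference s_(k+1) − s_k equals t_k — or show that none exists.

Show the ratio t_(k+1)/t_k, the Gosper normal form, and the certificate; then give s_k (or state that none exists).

s_k = (-3)**k*(k**2 - k + 2)

t_(k+1)/t_k = 3*(-2*k**2 - 5*k - 7)/(2*k**2 + k + 4).
So A=-3 and B=1, with C=k**2 + k/2 + 2.
Set up (-3)·f(k+1) − (1)·f(k) − (k**2 + k/2 + 2) = 0.
Degrees (0,0,2) ⇒ d ≤ 2.
Coefficient equations give f(k) = -(k**2 - k + 2)/4.
Certificate R = B(k−1)f/C = -(k**2 - k + 2)/(2*(2*k**2 + k + 4)) gives s_k = (-3)**k*(k**2 - k + 2).
Δs = 2*(-3)**k*(-2*k**2 - k - 4), as required.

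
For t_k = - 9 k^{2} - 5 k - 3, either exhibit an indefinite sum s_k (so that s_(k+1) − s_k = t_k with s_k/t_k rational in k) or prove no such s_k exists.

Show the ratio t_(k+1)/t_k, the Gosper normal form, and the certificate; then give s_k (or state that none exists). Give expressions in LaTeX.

s_k = k \left(- 3 k^{2} + 2 k - 2\right)

t_(k+1)/t_k = (9*k**2 + 23*k + 17)/(9*k**2 + 5*k + 3).
A = 1, B = 1, C = k**2 + 5*k/9 + 1/3.
Set up (1)·f(k+1) − (1)·f(k) − (k**2 + 5*k/9 + 1/3) = 0.
From deg A=0, deg B=0, deg C=2: d=3.
Solving with deg f ≤ 3: f(k) = k*(3*k**2 - 2*k + 2)/9.
So s_k = (B(k−1)f/C)·t_k = (k*(3*k**2 - 2*k + 2)/(9*k**2 + 5*k + 3))·t_k = k*(-3*k**2 + 2*k - 2).
s_(k+1) − s_k = -9*k**2 - 5*k - 3 = t_k.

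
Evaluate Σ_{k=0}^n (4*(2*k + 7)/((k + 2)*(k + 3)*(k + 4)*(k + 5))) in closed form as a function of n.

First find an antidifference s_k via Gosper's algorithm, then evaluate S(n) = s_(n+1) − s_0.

Ratio r(k) = (k + 2)*(2*k + 9)/((k + 6)*(2*k + 7)).
A = k + 2, B = k + 6, C = k + 7/2.
f must satisfy (k + 2)·f(k+1) − (k + 5)·f(k) = k + 7/2.
d = 3 from the (1,1,1) case.
Coefficient equations give f(k) = k*(k + 3)*(k + 6)/16.
Then R = B(k−1)f/C = k*(k + 3)*(k + 5)*(k + 6)/(8*(2*k + 7)), so s_k = R(k)·t_k = k*(k + 6)/(2*(k**2 + 6*k + 8)).
Δs = 4*(2*k + 7)/(k**4 + 14*k**3 + 71*k**2 + 154*k + 120), as required.
Σ_(k=0)^n t_k = s_(n+1) − s_(0) = ((n**2 + 8*n + 7)/(2*(n**2 + 8*n + 15))) − (0), i.e. (n**2 + 8*n + 7)/(2*(n**2 + 8*n + 15)).

S(n) = (n**2 + 8*n + 7)/(2*(n**2 + 8*n + 15))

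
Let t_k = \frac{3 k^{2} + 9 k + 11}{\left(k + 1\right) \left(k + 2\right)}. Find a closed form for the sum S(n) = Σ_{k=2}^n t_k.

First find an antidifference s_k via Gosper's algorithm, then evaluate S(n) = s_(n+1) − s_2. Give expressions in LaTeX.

S(n) = \frac{9 n^{2} + 14 n - 23}{3 \left(n + 2\right)}

r(k) = (k + 1)*(9*k + 3*(k + 1)**2 + 20)/((k + 3)*(3*k**2 + 9*k + 11)) after simplifying.
Gosper form: A/B · C(k+1)/C(k) with A=k + 1, B=k + 3, C=k**2 + 3*k + 11/3.
Set up (k + 1)·f(k+1) − (k + 2)·f(k) − (k**2 + 3*k + 11/3) = 0.
From deg A=1, deg B=1, deg C=2: d=2.
Coefficient equations give f(k) = k*(3*k + 8)/3.
Get s_k = R·t_k = k*(3*k + 8)/(k + 1) with R(k) = B(k−1)f(k)/C(k) = k*(k + 2)*(3*k + 8)/(3*k**2 + 9*k + 11).
Δs = (3*k**2 + 9*k + 11)/(k**2 + 3*k + 2), as required.
Evaluate: s_(n+1) = (3*n**2 + 14*n + 11)/(n + 2); subtract s_(2) = 28/3 ⇒ S(n) = (9*n**2 + 14*n - 23)/(3*(n + 2)).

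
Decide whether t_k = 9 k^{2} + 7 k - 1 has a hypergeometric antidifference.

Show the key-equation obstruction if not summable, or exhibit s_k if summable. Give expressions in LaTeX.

Ratio r(k) = (9*k**2 + 25*k + 15)/(9*k**2 + 7*k - 1).
So A=1 and B=1, with C=k**2 + 7*k/9 - 1/9.
Key eq: (1)·f(k+1) = (1)·f(k) + (k**2 + 7*k/9 - 1/9).
deg f ≤ 3 (via 0,0,2).
Match coefficients ⇒ f(k) = k*(3*k**2 - k - 3)/9.
R(k) = B(k−1)·f(k)/C(k) = k*(3*k**2 - k - 3)/(9*k**2 + 7*k - 1); s_k = R·t_k = k*(3*k**2 - k - 3).
Check: Δs_k = 9*k**2 + 7*k - 1. ✓

Yes. s_k = k \left(3 k^{2} - k - 3\right).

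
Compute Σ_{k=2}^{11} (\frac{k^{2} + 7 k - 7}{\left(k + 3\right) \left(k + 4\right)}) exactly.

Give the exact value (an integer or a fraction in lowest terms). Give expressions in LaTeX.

Compute t_(k+1)/t_k: get (k + 3)*(7*k + (k + 1)**2)/((k + 5)*(k**2 + 7*k - 7)).
Gosper form: A/B · C(k+1)/C(k) with A=k + 3, B=k + 5, C=k**2 + 7*k - 7.
Need (k + 3)·f(k+1) − (k + 4)·f(k) = k**2 + 7*k - 7.
Degrees (1,1,2) ⇒ d ≤ 2.
Solving with deg f ≤ 2: f(k) = k*(3*k - 10)/3.
Certificate R = B(k−1)f/C = k*(k + 4)*(3*k - 10)/(3*(k**2 + 7*k - 7)) gives s_k = k*(3*k - 10)/(3*(k + 3)).
s_(k+1) − s_k = (k**2 + 7*k - 7)/(k**2 + 7*k + 12) = t_k.
Evaluate s at k=12 and k=2: 104/15 and -8/15; difference 112/15.

Σ = 112/15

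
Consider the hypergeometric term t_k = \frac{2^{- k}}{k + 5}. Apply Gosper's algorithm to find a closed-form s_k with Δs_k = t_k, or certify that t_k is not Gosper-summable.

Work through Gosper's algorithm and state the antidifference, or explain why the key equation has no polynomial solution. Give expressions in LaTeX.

Compute t_(k+1)/t_k: get (k + 5)/(2*(k + 6)).
Take A(k)=k/2 + 5/2, B(k)=k + 6, C(k)=1.
Set up (k/2 + 5/2)·f(k+1) − (k + 5)·f(k) − (1) = 0.
d = -1 from the (1,1,0) case.
d = -1 < 0 ⇒ no nonzero polynomial f; not summable.

no hypergeometric antidifference exists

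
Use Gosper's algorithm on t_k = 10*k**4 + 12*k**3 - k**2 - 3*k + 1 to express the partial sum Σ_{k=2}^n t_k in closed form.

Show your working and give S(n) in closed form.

S(n) = 2*n**5 + 8*n**4 + 9*n**3 + n**2 - n - 19

The ratio is (10*k**4 + 52*k**3 + 95*k**2 + 71*k + 19)/(10*k**4 + 12*k**3 - k**2 - 3*k + 1).
So A=1 and B=1, with C=k**4 + 6*k**3/5 - k**2/10 - 3*k/10 + 1/10.
Key eq: (1)·f(k+1) = (1)·f(k) + (k**4 + 6*k**3/5 - k**2/10 - 3*k/10 + 1/10).
Degrees (0,0,4) ⇒ d ≤ 5.
Solving with deg f ≤ 5: f(k) = k*(2*k**4 - 2*k**3 - 3*k**2 + 2*k + 2)/10.
Then R = B(k−1)f/C = k*(2*k**4 - 2*k**3 - 3*k**2 + 2*k + 2)/(10*k**4 + 12*k**3 - k**2 - 3*k + 1), so s_k = R(k)·t_k = k*(2*k**4 - 2*k**3 - 3*k**2 + 2*k + 2).
Verify: 10*k**4 + 12*k**3 - k**2 - 3*k + 1 matches t_k.
Σ_(k=2)^n t_k = s_(n+1) − s_(2) = (2*n**5 + 8*n**4 + 9*n**3 + n**2 - n + 1) − (20), i.e. 2*n**5 + 8*n**4 + 9*n**3 + n**2 - n - 19.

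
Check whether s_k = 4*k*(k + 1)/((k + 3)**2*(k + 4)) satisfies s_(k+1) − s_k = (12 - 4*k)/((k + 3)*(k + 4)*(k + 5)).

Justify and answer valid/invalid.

s_(k+1) = 4*(k + 1)*(k + 2)/((k + 4)**2*(k + 5))
s_(k+1) − s_k = 4*(-k**3 + 19*k + 18)/(k**5 + 19*k**4 + 143*k**3 + 533*k**2 + 984*k + 720)
(s_(k+1) − s_k) − t_k = 8*(2*k**2 + 5*k - 9)/(k**5 + 19*k**4 + 143*k**3 + 533*k**2 + 984*k + 720)

Invalid: residual 8*(2*k**2 + 5*k - 9)/(k**5 + 19*k**4 + 143*k**3 + 533*k**2 + 984*k + 720) ≠ 0.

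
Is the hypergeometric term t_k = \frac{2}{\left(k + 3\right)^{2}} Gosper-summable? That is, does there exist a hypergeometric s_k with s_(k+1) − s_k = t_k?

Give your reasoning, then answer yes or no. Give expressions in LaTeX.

No. Not Gosper-summable.

Ratio r(k) = (k + 3)**2/(k + 4)**2.
Normal form (A,B,C) = (k**2 + 6*k + 9, k**2 + 8*k + 16, 1).
Set up (k**2 + 6*k + 9)·f(k+1) − (k**2 + 6*k + 9)·f(k) − (1) = 0.
deg f ≤ 0 (via 2,2,0).
f = c0 ⇒ A·f(k+1) − B(k−1)·f(k) − C = -1. The system {-1 = 0} is inconsistent; no antidifference.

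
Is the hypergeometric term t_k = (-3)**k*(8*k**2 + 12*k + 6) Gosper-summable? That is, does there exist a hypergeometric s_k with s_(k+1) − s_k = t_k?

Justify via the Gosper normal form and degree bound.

Yes. s_k = -2*(-3)**k*k**2.

Compute t_(k+1)/t_k: get 3*(-4*k**2 - 14*k - 13)/(4*k**2 + 6*k + 3).
Gosper form: A/B · C(k+1)/C(k) with A=-3, B=1, C=k**2 + 3*k/2 + 3/4.
Key eq: (-3)·f(k+1) = (1)·f(k) + (k**2 + 3*k/2 + 3/4).
Bound: deg f ≤ 2.
Coefficient equations give f(k) = -k**2/4.
Then R = B(k−1)f/C = -k**2/(4*k**2 + 6*k + 3), so s_k = R(k)·t_k = -2*(-3)**k*k**2.
Δs = 2*(-3)**k*(k**2 + 3*(k + 1)**2), as required.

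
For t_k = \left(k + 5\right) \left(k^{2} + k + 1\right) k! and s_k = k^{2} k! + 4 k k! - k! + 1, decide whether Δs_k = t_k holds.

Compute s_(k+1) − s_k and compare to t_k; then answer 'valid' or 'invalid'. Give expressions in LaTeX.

s_(k+1) = k**3*factorial(k) + 7*k**2*factorial(k) + 10*k*factorial(k) + 4*factorial(k) + 1
s_(k+1) − s_k = (k + 5)*(k**2 + k + 1)*factorial(k)
(s_(k+1) − s_k) − t_k = 0

Valid — Δs_k = t_k.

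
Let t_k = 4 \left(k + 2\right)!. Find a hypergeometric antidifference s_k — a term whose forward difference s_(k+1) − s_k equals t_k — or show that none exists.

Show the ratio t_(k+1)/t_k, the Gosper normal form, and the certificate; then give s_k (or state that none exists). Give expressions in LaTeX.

none — t_k is not Gosper-summable

r(k) = k + 3 after simplifying.
So A=k + 3 and B=1, with C=1.
Set up (k + 3)·f(k+1) − (1)·f(k) − (1) = 0.
From deg A=1, deg B=0, deg C=0: d=-1.
deg f ≤ -1 is impossible — no certificate.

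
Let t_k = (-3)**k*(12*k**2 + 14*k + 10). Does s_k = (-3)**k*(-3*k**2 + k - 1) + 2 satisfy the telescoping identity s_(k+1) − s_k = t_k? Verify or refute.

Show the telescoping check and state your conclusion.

Valid — Δs_k = t_k.

s_(k+1) = (-3)**(k + 1)*(k - 3*(k + 1)**2) + 2
s_(k+1) − s_k = (-3)**k*(12*k**2 + 14*k + 10)
(s_(k+1) − s_k) − t_k = 0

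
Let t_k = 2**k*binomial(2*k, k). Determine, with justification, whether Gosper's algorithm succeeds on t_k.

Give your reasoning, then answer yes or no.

No. Not Gosper-summable.

Compute t_(k+1)/t_k: get 4*(2*k + 1)/(k + 1).
Gosper form: A/B · C(k+1)/C(k) with A=8*k + 4, B=k + 1, C=1.
Set up (8*k + 4)·f(k+1) − (k)·f(k) − (1) = 0.
From deg A=1, deg B=1, deg C=0: d=-1.
Negative degree bound (-1): no f exists, t_k not Gosper-summable.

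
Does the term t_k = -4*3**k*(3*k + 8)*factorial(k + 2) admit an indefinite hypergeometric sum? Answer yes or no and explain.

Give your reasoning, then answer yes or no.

Yes. s_k = -4*3**k*factorial(k + 2).

r(k) = 3*(k + 3)*(3*k + 11)/(3*k + 8) after simplifying.
Take A(k)=3*k + 9, B(k)=1, C(k)=k + 8/3.
f must satisfy (3*k + 9)·f(k+1) − (1)·f(k) = k + 8/3.
deg f ≤ 0 (via 1,0,1).
Solving with deg f ≤ 0: f(k) = 1/3.
Then R = B(k−1)f/C = 1/(3*k + 8), so s_k = R(k)·t_k = -4*3**k*factorial(k + 2).
Δs = -4*3**k*(3*k + 8)*factorial(k + 2), as required.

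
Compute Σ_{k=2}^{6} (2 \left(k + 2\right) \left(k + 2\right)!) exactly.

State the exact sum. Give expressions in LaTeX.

Ratio r(k) = (k + 3)**2/(k + 2).
A = k + 3, B = 1, C = k + 2.
Key eq: (k + 3)·f(k+1) = (1)·f(k) + (k + 2).
Degrees (1,0,1) ⇒ d ≤ 0.
Match coefficients ⇒ f(k) = 1.
R(k) = B(k−1)·f(k)/C(k) = 1/(k + 2); s_k = R·t_k = 2*factorial(k + 2).
Check: Δs_k = 2*(k + 2)*factorial(k + 2). ✓
Evaluate s at k=7 and k=2: 725760 and 48; difference 725712.

Σ = 725712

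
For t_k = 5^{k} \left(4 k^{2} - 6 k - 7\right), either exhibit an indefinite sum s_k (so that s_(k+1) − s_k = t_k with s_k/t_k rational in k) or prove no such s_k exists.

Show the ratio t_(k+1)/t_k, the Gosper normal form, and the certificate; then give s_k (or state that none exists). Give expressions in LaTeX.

s_k = 5^{k} \left(k^{2} - 4 k + 2\right)

Compute t_(k+1)/t_k: get 5*(4*k**2 + 2*k - 9)/(4*k**2 - 6*k - 7).
Gosper form: A/B · C(k+1)/C(k) with A=5, B=1, C=k**2 - 3*k/2 - 7/4.
f must satisfy (5)·f(k+1) − (1)·f(k) = k**2 - 3*k/2 - 7/4.
deg f ≤ 2 (via 0,0,2).
Solve for f: f(k) = (k**2 - 4*k + 2)/4 (degree 2 ≤ 2).
Certificate R = B(k−1)f/C = (k**2 - 4*k + 2)/(4*k**2 - 6*k - 7) gives s_k = 5**k*(k**2 - 4*k + 2).
Δs = 5**k*(4*k**2 - 6*k - 7), as required.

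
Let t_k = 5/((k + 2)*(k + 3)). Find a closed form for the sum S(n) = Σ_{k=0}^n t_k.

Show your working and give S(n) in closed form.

Compute t_(k+1)/t_k: get (k + 2)/(k + 4).
Factor: A=k + 2; B=k + 4; C=1.
Key eq: (k + 2)·f(k+1) = (k + 3)·f(k) + (1).
Bound: deg f ≤ 1.
Coefficient equations give f(k) = k/2.
Then R = B(k−1)f/C = k*(k + 3)/2, so s_k = R(k)·t_k = 5*k/(2*(k + 2)).
Δs = 5/(k**2 + 5*k + 6), as required.
s_(n+1) = 5*(n + 1)/(2*(n + 3)) and s_(0) = 0, so S(n) = 5*(n + 1)/(2*(n + 3)).

S(n) = 5*(n + 1)/(2*(n + 3))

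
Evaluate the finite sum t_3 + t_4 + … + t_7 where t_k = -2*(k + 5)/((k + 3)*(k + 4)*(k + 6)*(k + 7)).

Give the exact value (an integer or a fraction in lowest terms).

Σ = -25/2079

Compute t_(k+1)/t_k: get (k + 3)*(k + 6)**2/((k + 5)**2*(k + 8)).
Gosper form: A/B · C(k+1)/C(k) with A=k + 3, B=k + 8, C=k**2 + 10*k + 25.
f must satisfy (k + 3)·f(k+1) − (k + 7)·f(k) = k**2 + 10*k + 25.
Degrees (1,1,2) ⇒ d ≤ 4.
Solve for f: f(k) = k*(k + 4)*(k + 5)*(k + 9)/36 (degree 4 ≤ 4).
So s_k = (B(k−1)f/C)·t_k = (k*(k + 4)*(k + 7)*(k + 9)/(36*(k + 5)))·t_k = k*(-k - 9)/(18*(k**2 + 9*k + 18)).
Verify: 2*(-k - 5)/(k**4 + 20*k**3 + 145*k**2 + 450*k + 504) matches t_k.
Evaluate s at k=8 and k=3: -34/693 and -1/27; difference -25/2079.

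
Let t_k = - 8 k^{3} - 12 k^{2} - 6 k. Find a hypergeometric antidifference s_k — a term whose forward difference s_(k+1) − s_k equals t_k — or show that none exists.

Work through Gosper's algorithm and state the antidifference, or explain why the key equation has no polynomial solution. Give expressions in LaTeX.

Step 1: r(k) = (4*k**3 + 18*k**2 + 27*k + 13)/(k*(4*k**2 + 6*k + 3)).
So A=1 and B=1, with C=k**3 + 3*k**2/2 + 3*k/4.
Need (1)·f(k+1) − (1)·f(k) = k**3 + 3*k**2/2 + 3*k/4.
Degrees (0,0,3) ⇒ d ≤ 4.
A polynomial solution: f(k) = k*(k - 1)*(2*k**2 + 2*k + 1)/8.
R(k) = B(k−1)·f(k)/C(k) = (k - 1)*(2*k**2 + 2*k + 1)/(2*(4*k**2 + 6*k + 3)); s_k = R·t_k = k*(-2*k**3 + k + 1).
Verify: 2*k*(-4*k**2 - 6*k - 3) matches t_k.

s_k = k \left(- 2 k^{3} + k + 1\right)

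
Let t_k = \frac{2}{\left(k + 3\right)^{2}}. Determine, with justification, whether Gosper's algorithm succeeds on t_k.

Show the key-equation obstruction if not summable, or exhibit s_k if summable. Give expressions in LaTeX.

Compute t_(k+1)/t_k: get (k + 3)**2/(k + 4)**2.
Normal form (A,B,C) = (k**2 + 6*k + 9, k**2 + 8*k + 16, 1).
Set up (k**2 + 6*k + 9)·f(k+1) − (k**2 + 6*k + 9)·f(k) − (1) = 0.
d = 0 from the (2,2,0) case.
f = c0 ⇒ A·f(k+1) − B(k−1)·f(k) − C = -1. The system {-1 = 0} is inconsistent; no antidifference.

No — t_k has no hypergeometric antidifference.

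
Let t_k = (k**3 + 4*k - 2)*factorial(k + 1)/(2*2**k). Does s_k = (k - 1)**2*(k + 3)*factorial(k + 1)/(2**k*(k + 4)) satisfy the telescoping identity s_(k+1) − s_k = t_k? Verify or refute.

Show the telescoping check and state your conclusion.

s_(k+1) = k**2*(k + 4)*factorial(k + 2)/(2*2**k*(k + 5))
s_(k+1) − s_k = (k**5 + 8*k**4 + 20*k**3 + 32*k**2 + 44*k - 30)*factorial(k + 1)/(2*2**k*(k + 4)*(k + 5))
(s_(k+1) − s_k) − t_k = -(k**4 + 4*k**3 + 2*k**2 + 18*k - 10)*factorial(k + 1)/(2*2**k*(k + 4)*(k + 5))

Invalid: residual -(k**4 + 4*k**3 + 2*k**2 + 18*k - 10)*factorial(k + 1)/(2*2**k*(k + 4)*(k + 5)) ≠ 0.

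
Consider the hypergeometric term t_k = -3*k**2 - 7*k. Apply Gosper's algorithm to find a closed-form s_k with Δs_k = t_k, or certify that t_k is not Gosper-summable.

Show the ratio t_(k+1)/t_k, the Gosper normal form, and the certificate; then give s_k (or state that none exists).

s_k = k*(-k**2 - 2*k + 3)

The ratio is (3*k**2 + 13*k + 10)/(k*(3*k + 7)).
A = 1, B = 1, C = k**2 + 7*k/3.
Set up (1)·f(k+1) − (1)·f(k) − (k**2 + 7*k/3) = 0.
deg f ≤ 3 (via 0,0,2).
Coefficient equations give f(k) = k*(k - 1)*(k + 3)/3.
So s_k = (B(k−1)f/C)·t_k = ((k - 1)*(k + 3)/(3*k + 7))·t_k = k*(-k**2 - 2*k + 3).
s_(k+1) − s_k = k*(-3*k - 7) = t_k.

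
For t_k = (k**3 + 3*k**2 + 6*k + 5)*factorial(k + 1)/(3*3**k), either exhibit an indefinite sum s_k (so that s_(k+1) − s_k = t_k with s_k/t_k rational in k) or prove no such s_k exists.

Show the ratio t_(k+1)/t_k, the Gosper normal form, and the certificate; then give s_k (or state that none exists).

s_k = (k + 1)**2*factorial(k + 1)/3**k

t_(k+1)/t_k = (k**4 + 8*k**3 + 27*k**2 + 45*k + 30)/(3*(k**3 + 3*k**2 + 6*k + 5)).
So A=k/3 + 2/3 and B=1, with C=k**3 + 3*k**2 + 6*k + 5.
Need (k/3 + 2/3)·f(k+1) − (1)·f(k) = k**3 + 3*k**2 + 6*k + 5.
d = 2 from the (1,0,3) case.
Coefficient equations give f(k) = 3*(k + 1)**2.
Get s_k = R·t_k = (k + 1)**2*factorial(k + 1)/3**k with R(k) = B(k−1)f(k)/C(k) = 3*(k + 1)**2/(k**3 + 3*k**2 + 6*k + 5).
s_(k+1) − s_k = (k**3 + 3*k**2 + 6*k + 5)*factorial(k + 1)/(3*3**k) = t_k.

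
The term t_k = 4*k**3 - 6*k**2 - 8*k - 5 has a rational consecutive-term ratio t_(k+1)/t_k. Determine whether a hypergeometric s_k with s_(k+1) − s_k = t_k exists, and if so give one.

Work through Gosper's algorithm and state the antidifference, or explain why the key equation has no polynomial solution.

s_k = k*(k**3 - 4*k**2 - 2)

r(k) = (4*k**3 + 6*k**2 - 8*k - 15)/(4*k**3 - 6*k**2 - 8*k - 5) after simplifying.
Factor: A=1; B=1; C=k**3 - 3*k**2/2 - 2*k - 5/4.
Set up (1)·f(k+1) − (1)·f(k) − (k**3 - 3*k**2/2 - 2*k - 5/4) = 0.
Degrees (0,0,3) ⇒ d ≤ 4.
Match coefficients ⇒ f(k) = k*(k**3 - 4*k**2 - 2)/4.
Certificate R = B(k−1)f/C = k*(k**3 - 4*k**2 - 2)/((2*k - 5)*(2*k**2 + 2*k + 1)) gives s_k = k*(k**3 - 4*k**2 - 2).
Δs = 4*k**3 - 6*k**2 - 8*k - 5, as required.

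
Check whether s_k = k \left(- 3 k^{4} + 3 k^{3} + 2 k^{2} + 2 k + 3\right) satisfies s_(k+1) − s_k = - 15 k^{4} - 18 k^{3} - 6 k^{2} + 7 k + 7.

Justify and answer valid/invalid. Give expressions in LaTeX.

s_(k+1) = -3*k**5 - 12*k**4 - 16*k**3 - 4*k**2 + 10*k + 7
s_(k+1) − s_k = -15*k**4 - 18*k**3 - 6*k**2 + 7*k + 7
(s_(k+1) − s_k) − t_k = 0

Valid: the claim telescopes to t_k.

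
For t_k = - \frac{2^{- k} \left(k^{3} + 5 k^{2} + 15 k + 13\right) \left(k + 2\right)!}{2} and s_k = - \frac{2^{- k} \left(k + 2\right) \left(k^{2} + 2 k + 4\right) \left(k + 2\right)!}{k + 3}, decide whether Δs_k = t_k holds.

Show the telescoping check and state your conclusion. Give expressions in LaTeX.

s_(k+1) = -(k + 3)*(k**2 + 4*k + 7)*factorial(k + 3)/(2*2**k*(k + 4))
s_(k+1) − s_k = -(k**5 + 11*k**4 + 54*k**3 + 150*k**2 + 217*k + 125)*factorial(k + 2)/(2*2**k*(k + 3)*(k + 4))
(s_(k+1) − s_k) − t_k = (k**4 + 8*k**3 + 28*k**2 + 54*k + 31)*factorial(k + 2)/(2*2**k*(k + 3)*(k + 4))

Invalid: residual \frac{2^{- k} \left(k^{4} + 8 k^{3} + 28 k^{2} + 54 k + 31\right) \left(k + 2\right)!}{2 \left(k + 3\right) \left(k + 4\right)} ≠ 0.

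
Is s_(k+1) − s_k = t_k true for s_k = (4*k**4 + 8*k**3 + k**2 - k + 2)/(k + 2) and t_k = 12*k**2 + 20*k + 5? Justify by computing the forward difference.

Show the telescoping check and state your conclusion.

s_(k+1) = (4*k**4 + 24*k**3 + 49*k**2 + 41*k + 14)/(k + 3)
s_(k+1) − s_k = (12*k**4 + 72*k**3 + 137*k**2 + 97*k + 22)/(k**2 + 5*k + 6)
(s_(k+1) − s_k) − t_k = 8*(-k**3 - 5*k**2 - 6*k - 1)/(k**2 + 5*k + 6)

Invalid: residual 8*(-k**3 - 5*k**2 - 6*k - 1)/(k**2 + 5*k + 6) ≠ 0.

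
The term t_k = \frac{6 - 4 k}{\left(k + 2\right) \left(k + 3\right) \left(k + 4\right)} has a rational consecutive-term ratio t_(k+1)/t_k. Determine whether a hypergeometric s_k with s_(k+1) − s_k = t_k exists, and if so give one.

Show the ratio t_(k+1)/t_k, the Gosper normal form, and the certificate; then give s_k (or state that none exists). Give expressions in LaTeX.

s_k = - \frac{k \left(k - 19\right)}{6 \left(k + 2\right) \left(k + 3\right)}

t_(k+1)/t_k = (k + 2)*(2*k - 1)/((k + 5)*(2*k - 3)).
Gosper form: A/B · C(k+1)/C(k) with A=k + 2, B=k + 5, C=k - 3/2.
f must satisfy (k + 2)·f(k+1) − (k + 4)·f(k) = k - 3/2.
Degrees (1,1,1) ⇒ d ≤ 2.
A polynomial solution: f(k) = k*(k - 19)/24.
R(k) = B(k−1)·f(k)/C(k) = k*(k - 19)*(k + 4)/(12*(2*k - 3)); s_k = R·t_k = -k*(k - 19)/(6*(k + 2)*(k + 3)).
Check: Δs_k = 2*(3 - 2*k)/(k**3 + 9*k**2 + 26*k + 24). ✓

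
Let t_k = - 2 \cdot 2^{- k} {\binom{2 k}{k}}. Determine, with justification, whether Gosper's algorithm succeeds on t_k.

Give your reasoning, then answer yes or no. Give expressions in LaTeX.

No. Not Gosper-summable.

Ratio r(k) = (2*k + 1)/(k + 1).
Take A(k)=2*k + 1, B(k)=k + 1, C(k)=1.
Need (2*k + 1)·f(k+1) − (k)·f(k) = 1.
Bound: deg f ≤ -1.
Negative degree bound (-1): no f exists, t_k not Gosper-summable.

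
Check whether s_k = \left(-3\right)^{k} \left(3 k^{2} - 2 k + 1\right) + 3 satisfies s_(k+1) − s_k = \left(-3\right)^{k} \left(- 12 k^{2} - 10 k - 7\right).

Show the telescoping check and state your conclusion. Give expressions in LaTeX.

valid (s_(k+1) − s_k reduces to t_k)

s_(k+1) = 3*(-3)**k*(2*k - 3*(k + 1)**2 + 1) + 3
s_(k+1) − s_k = (-3)**k*(-12*k**2 - 10*k - 7)
(s_(k+1) − s_k) − t_k = 0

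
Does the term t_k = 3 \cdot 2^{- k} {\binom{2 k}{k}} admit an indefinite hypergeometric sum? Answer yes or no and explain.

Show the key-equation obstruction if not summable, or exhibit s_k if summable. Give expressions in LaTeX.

Step 1: r(k) = (2*k + 1)/(k + 1).
Factor: A=2*k + 1; B=k + 1; C=1.
f must satisfy (2*k + 1)·f(k+1) − (k)·f(k) = 1.
deg f ≤ -1 (via 1,1,0).
deg f ≤ -1 is impossible — no certificate.

No. Not Gosper-summable.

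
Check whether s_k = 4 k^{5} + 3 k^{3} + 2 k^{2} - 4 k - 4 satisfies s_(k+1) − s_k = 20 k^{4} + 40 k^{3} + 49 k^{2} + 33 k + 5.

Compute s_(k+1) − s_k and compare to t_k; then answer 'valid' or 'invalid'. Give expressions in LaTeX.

valid; difference matches t_k

s_(k+1) = -4*k + 4*(k + 1)**5 + 3*(k + 1)**3 + 2*(k + 1)**2 - 8
s_(k+1) − s_k = 20*k**4 + 40*k**3 + 49*k**2 + 33*k + 5
(s_(k+1) − s_k) − t_k = 0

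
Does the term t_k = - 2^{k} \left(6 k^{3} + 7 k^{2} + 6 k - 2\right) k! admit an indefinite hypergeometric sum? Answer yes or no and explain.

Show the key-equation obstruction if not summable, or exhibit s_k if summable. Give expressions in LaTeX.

Yes. s_k = - 2^{k} k \left(3 k - 4\right) k!.

Compute t_(k+1)/t_k: get 2*(6*k**4 + 31*k**3 + 63*k**2 + 55*k + 17)/(6*k**3 + 7*k**2 + 6*k - 2).
Gosper form: A/B · C(k+1)/C(k) with A=2*k + 2, B=1, C=k**3 + 7*k**2/6 + k - 1/3.
Key eq: (2*k + 2)·f(k+1) = (1)·f(k) + (k**3 + 7*k**2/6 + k - 1/3).
d = 2 from the (1,0,3) case.
Solving with deg f ≤ 2: f(k) = k*(3*k - 4)/6.
Certificate R = B(k−1)f/C = k*(3*k - 4)/(6*k**3 + 7*k**2 + 6*k - 2) gives s_k = -2**k*k*(3*k - 4)*factorial(k).
Check: Δs_k = -2**k*(6*k**3 + 7*k**2 + 6*k - 2)*factorial(k). ✓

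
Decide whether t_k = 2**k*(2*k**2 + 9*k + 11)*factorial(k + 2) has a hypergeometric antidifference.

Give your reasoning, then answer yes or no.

t_(k+1)/t_k = 2*(2*k**3 + 19*k**2 + 61*k + 66)/(2*k**2 + 9*k + 11).
A = 2*k + 6, B = 1, C = k**2 + 9*k/2 + 11/2.
Solve (2*k + 6)·f(k+1) − (1)·f(k) = k**2 + 9*k/2 + 11/2.
From deg A=1, deg B=0, deg C=2: d=1.
Coefficient equations give f(k) = (k + 1)/2.
Certificate R = B(k−1)f/C = (k + 1)/(2*k**2 + 9*k + 11) gives s_k = 2**k*(k + 1)*factorial(k + 2).
Δs = 2**k*(2*k**2 + 9*k + 11)*factorial(k + 2), as required.

Yes. s_k = 2**k*(k + 1)*factorial(k + 2).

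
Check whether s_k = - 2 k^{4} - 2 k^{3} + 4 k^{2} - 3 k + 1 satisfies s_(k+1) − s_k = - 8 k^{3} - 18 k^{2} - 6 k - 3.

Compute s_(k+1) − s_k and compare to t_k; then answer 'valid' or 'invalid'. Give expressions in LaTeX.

s_(k+1) = -2*k**4 - 10*k**3 - 14*k**2 - 9*k - 2
s_(k+1) − s_k = -8*k**3 - 18*k**2 - 6*k - 3
(s_(k+1) − s_k) − t_k = 0

valid; difference matches t_k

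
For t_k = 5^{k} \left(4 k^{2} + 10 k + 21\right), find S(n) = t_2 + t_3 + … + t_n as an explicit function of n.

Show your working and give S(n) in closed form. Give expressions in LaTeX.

S(n) = 5 \cdot 5^{n} n^{2} + 10 \cdot 5^{n} n + 25 \cdot 5^{n} - 200

t_(k+1)/t_k = 5*(4*k**2 + 18*k + 35)/(4*k**2 + 10*k + 21).
Factor: A=5; B=1; C=k**2 + 5*k/2 + 21/4.
Set up (5)·f(k+1) − (1)·f(k) − (k**2 + 5*k/2 + 21/4) = 0.
Bound: deg f ≤ 2.
Match coefficients ⇒ f(k) = (k**2 + 4)/4.
Certificate R = B(k−1)f/C = (k**2 + 4)/(4*k**2 + 10*k + 21) gives s_k = 5**k*(k**2 + 4).
Verify: 5**k*(4*k**2 + 10*k + 21) matches t_k.
s_(n+1) = 5**(n + 1)*(n**2 + 2*n + 5) and s_(2) = 200, so S(n) = 5*5**n*n**2 + 10*5**n*n + 25*5**n - 200.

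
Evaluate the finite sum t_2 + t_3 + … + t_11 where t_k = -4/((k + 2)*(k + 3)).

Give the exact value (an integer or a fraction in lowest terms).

Σ = -5/7

t_(k+1)/t_k = (k + 2)/(k + 4).
A = k + 2, B = k + 4, C = 1.
Need (k + 2)·f(k+1) − (k + 3)·f(k) = 1.
From deg A=1, deg B=1, deg C=0: d=1.
A polynomial solution: f(k) = k/2.
So s_k = (B(k−1)f/C)·t_k = (k*(k + 3)/2)·t_k = -2*k/(k + 2).
s_(k+1) − s_k = -4/(k**2 + 5*k + 6) = t_k.
Sum = s_(12) − s_(2); s_(12) = -12/7, s_(2) = -1 ⇒ -5/7.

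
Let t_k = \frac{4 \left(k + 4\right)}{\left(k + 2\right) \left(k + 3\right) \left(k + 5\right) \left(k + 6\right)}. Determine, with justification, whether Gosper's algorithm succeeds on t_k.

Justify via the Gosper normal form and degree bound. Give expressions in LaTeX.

Yes. s_k = \frac{k \left(k + 7\right)}{5 \left(k^{2} + 7 k + 10\right)}.

Ratio r(k) = (k + 2)*(k + 5)**2/((k + 4)**2*(k + 7)).
So A=k + 2 and B=k + 7, with C=k**2 + 8*k + 16.
Set up (k + 2)·f(k+1) − (k + 6)·f(k) − (k**2 + 8*k + 16) = 0.
From deg A=1, deg B=1, deg C=2: d=4.
A polynomial solution: f(k) = k*(k + 3)*(k + 4)*(k + 7)/20.
Certificate R = B(k−1)f/C = k*(k + 3)*(k + 6)*(k + 7)/(20*(k + 4)) gives s_k = k*(k + 7)/(5*(k**2 + 7*k + 10)).
s_(k+1) − s_k = 4*(k + 4)/(k**4 + 16*k**3 + 91*k**2 + 216*k + 180) = t_k.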